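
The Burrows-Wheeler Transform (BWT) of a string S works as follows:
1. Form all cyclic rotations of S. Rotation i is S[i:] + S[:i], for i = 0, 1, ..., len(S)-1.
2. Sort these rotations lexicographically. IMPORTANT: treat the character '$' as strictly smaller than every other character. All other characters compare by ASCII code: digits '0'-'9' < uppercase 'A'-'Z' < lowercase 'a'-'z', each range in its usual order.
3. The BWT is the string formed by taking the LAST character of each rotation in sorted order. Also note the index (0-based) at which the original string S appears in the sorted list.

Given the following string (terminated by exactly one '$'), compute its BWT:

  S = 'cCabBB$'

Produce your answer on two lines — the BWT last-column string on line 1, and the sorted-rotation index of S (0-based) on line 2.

All 7 rotations (rotation i = S[i:]+S[:i]):
  rot[0] = cCabBB$
  rot[1] = CabBB$c
  rot[2] = abBB$cC
  rot[3] = bBB$cCa
  rot[4] = BB$cCab
  rot[5] = B$cCabB
  rot[6] = $cCabBB
Sorted (with $ < everything):
  sorted[0] = $cCabBB  (last char: 'B')
  sorted[1] = B$cCabB  (last char: 'B')
  sorted[2] = BB$cCab  (last char: 'b')
  sorted[3] = CabBB$c  (last char: 'c')
  sorted[4] = abBB$cC  (last char: 'C')
  sorted[5] = bBB$cCa  (last char: 'a')
  sorted[6] = cCabBB$  (last char: '$')
Last column: BBbcCa$
Original string S is at sorted index 6

Answer: BBbcCa$
6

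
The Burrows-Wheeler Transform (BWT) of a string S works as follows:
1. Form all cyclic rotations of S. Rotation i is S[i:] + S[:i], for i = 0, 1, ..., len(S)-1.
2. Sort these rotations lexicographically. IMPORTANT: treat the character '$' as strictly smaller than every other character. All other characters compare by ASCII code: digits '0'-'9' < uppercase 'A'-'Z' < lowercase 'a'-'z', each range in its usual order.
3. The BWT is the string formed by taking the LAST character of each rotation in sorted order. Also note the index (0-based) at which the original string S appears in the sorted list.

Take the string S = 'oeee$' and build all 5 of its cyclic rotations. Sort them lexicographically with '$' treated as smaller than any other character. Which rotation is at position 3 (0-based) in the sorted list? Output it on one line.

Answer: eee$o

Derivation:
All 5 rotations (rotation i = S[i:]+S[:i]):
  rot[0] = oeee$
  rot[1] = eee$o
  rot[2] = ee$oe
  rot[3] = e$oee
  rot[4] = $oeee
Sorted (with $ < everything):
  sorted[0] = $oeee
  sorted[1] = e$oee
  sorted[2] = ee$oe
  sorted[3] = eee$o
  sorted[4] = oeee$
sorted[3] = eee$o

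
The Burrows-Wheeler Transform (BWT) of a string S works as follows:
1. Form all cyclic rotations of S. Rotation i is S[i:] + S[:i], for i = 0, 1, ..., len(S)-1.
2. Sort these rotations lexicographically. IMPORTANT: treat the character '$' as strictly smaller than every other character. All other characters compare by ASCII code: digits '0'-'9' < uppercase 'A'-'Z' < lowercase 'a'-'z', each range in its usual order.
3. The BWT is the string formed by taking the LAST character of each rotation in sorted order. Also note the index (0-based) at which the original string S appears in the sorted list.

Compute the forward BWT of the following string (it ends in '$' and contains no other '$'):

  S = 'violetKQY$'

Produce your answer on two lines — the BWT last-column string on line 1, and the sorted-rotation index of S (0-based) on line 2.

Answer: YtKQlvoie$
9

Derivation:
All 10 rotations (rotation i = S[i:]+S[:i]):
  rot[0] = violetKQY$
  rot[1] = ioletKQY$v
  rot[2] = oletKQY$vi
  rot[3] = letKQY$vio
  rot[4] = etKQY$viol
  rot[5] = tKQY$viole
  rot[6] = KQY$violet
  rot[7] = QY$violetK
  rot[8] = Y$violetKQ
  rot[9] = $violetKQY
Sorted (with $ < everything):
  sorted[0] = $violetKQY  (last char: 'Y')
  sorted[1] = KQY$violet  (last char: 't')
  sorted[2] = QY$violetK  (last char: 'K')
  sorted[3] = Y$violetKQ  (last char: 'Q')
  sorted[4] = etKQY$viol  (last char: 'l')
  sorted[5] = ioletKQY$v  (last char: 'v')
  sorted[6] = letKQY$vio  (last char: 'o')
  sorted[7] = oletKQY$vi  (last char: 'i')
  sorted[8] = tKQY$viole  (last char: 'e')
  sorted[9] = violetKQY$  (last char: '$')
Last column: YtKQlvoie$
Original string S is at sorted index 9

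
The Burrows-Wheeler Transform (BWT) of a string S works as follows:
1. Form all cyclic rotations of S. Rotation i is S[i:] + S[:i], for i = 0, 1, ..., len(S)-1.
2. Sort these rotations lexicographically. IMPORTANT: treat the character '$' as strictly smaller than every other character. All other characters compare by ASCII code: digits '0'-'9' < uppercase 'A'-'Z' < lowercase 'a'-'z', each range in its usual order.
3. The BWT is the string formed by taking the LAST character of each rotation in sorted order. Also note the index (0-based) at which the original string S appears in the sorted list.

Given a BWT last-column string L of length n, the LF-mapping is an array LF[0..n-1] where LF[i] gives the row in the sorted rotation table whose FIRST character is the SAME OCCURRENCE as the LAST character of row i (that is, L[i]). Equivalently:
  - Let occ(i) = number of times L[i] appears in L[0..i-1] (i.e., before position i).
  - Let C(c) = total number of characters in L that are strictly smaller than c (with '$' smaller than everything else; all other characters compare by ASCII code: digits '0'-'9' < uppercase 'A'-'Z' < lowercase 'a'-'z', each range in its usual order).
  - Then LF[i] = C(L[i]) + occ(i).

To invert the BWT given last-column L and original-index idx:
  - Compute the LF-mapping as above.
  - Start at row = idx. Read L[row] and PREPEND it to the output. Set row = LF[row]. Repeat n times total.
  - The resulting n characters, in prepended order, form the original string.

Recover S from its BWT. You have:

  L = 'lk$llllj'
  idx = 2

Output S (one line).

LF mapping: 3 2 0 4 5 6 7 1
Walk LF starting at row 2, prepending L[row]:
  step 1: row=2, L[2]='$', prepend. Next row=LF[2]=0
  step 2: row=0, L[0]='l', prepend. Next row=LF[0]=3
  step 3: row=3, L[3]='l', prepend. Next row=LF[3]=4
  step 4: row=4, L[4]='l', prepend. Next row=LF[4]=5
  step 5: row=5, L[5]='l', prepend. Next row=LF[5]=6
  step 6: row=6, L[6]='l', prepend. Next row=LF[6]=7
  step 7: row=7, L[7]='j', prepend. Next row=LF[7]=1
  step 8: row=1, L[1]='k', prepend. Next row=LF[1]=2
Reversed output: kjlllll$

Answer: kjlllll$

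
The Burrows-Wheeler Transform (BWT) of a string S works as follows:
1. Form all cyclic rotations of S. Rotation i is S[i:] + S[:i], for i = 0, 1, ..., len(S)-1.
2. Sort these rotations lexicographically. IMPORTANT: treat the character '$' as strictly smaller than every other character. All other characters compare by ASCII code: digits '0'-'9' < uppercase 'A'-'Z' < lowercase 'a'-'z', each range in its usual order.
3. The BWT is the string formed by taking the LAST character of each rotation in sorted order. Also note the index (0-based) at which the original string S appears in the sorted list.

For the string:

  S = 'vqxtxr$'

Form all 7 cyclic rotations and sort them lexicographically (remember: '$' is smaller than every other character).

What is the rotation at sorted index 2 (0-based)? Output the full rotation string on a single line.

All 7 rotations (rotation i = S[i:]+S[:i]):
  rot[0] = vqxtxr$
  rot[1] = qxtxr$v
  rot[2] = xtxr$vq
  rot[3] = txr$vqx
  rot[4] = xr$vqxt
  rot[5] = r$vqxtx
  rot[6] = $vqxtxr
Sorted (with $ < everything):
  sorted[0] = $vqxtxr
  sorted[1] = qxtxr$v
  sorted[2] = r$vqxtx
  sorted[3] = txr$vqx
  sorted[4] = vqxtxr$
  sorted[5] = xr$vqxt
  sorted[6] = xtxr$vq
sorted[2] = r$vqxtx

Answer: r$vqxtx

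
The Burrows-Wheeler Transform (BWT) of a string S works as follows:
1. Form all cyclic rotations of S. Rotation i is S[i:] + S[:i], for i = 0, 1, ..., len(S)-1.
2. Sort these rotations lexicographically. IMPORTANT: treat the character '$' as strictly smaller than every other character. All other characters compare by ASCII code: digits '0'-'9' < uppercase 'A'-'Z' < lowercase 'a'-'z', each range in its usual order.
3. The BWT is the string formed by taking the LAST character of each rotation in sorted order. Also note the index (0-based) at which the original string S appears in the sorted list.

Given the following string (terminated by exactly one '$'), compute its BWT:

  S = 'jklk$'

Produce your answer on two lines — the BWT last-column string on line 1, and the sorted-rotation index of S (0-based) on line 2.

All 5 rotations (rotation i = S[i:]+S[:i]):
  rot[0] = jklk$
  rot[1] = klk$j
  rot[2] = lk$jk
  rot[3] = k$jkl
  rot[4] = $jklk
Sorted (with $ < everything):
  sorted[0] = $jklk  (last char: 'k')
  sorted[1] = jklk$  (last char: '$')
  sorted[2] = k$jkl  (last char: 'l')
  sorted[3] = klk$j  (last char: 'j')
  sorted[4] = lk$jk  (last char: 'k')
Last column: k$ljk
Original string S is at sorted index 1

Answer: k$ljk
1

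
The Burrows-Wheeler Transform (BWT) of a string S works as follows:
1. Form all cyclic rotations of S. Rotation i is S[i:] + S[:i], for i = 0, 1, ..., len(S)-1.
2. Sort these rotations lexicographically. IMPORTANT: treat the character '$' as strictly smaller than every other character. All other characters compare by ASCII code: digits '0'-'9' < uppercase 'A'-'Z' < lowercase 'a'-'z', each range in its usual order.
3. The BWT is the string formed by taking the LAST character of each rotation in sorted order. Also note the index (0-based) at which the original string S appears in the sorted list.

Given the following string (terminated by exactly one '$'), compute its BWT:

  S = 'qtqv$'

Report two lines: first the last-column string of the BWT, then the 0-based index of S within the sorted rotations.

Answer: v$tqq
1

Derivation:
All 5 rotations (rotation i = S[i:]+S[:i]):
  rot[0] = qtqv$
  rot[1] = tqv$q
  rot[2] = qv$qt
  rot[3] = v$qtq
  rot[4] = $qtqv
Sorted (with $ < everything):
  sorted[0] = $qtqv  (last char: 'v')
  sorted[1] = qtqv$  (last char: '$')
  sorted[2] = qv$qt  (last char: 't')
  sorted[3] = tqv$q  (last char: 'q')
  sorted[4] = v$qtq  (last char: 'q')
Last column: v$tqq
Original string S is at sorted index 1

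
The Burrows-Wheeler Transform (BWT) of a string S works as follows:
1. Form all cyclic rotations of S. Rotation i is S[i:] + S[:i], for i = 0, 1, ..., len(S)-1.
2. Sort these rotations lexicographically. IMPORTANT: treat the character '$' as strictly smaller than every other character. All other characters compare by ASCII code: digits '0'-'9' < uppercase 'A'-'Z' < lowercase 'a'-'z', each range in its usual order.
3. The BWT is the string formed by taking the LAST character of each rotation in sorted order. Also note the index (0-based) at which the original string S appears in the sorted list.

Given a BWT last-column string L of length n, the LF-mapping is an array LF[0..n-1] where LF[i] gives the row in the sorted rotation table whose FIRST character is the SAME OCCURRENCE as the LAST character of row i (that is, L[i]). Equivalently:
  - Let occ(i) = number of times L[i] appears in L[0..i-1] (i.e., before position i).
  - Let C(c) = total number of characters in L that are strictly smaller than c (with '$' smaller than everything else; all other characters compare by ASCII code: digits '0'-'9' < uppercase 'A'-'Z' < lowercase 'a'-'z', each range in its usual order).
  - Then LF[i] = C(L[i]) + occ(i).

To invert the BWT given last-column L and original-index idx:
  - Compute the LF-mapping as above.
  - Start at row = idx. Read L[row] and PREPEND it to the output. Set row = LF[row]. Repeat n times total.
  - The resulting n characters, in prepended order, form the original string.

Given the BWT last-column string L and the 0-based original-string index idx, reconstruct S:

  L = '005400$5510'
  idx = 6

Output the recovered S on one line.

Answer: 1540005500$

Derivation:
LF mapping: 1 2 8 7 3 4 0 9 10 6 5
Walk LF starting at row 6, prepending L[row]:
  step 1: row=6, L[6]='$', prepend. Next row=LF[6]=0
  step 2: row=0, L[0]='0', prepend. Next row=LF[0]=1
  step 3: row=1, L[1]='0', prepend. Next row=LF[1]=2
  step 4: row=2, L[2]='5', prepend. Next row=LF[2]=8
  step 5: row=8, L[8]='5', prepend. Next row=LF[8]=10
  step 6: row=10, L[10]='0', prepend. Next row=LF[10]=5
  step 7: row=5, L[5]='0', prepend. Next row=LF[5]=4
  step 8: row=4, L[4]='0', prepend. Next row=LF[4]=3
  step 9: row=3, L[3]='4', prepend. Next row=LF[3]=7
  step 10: row=7, L[7]='5', prepend. Next row=LF[7]=9
  step 11: row=9, L[9]='1', prepend. Next row=LF[9]=6
Reversed output: 1540005500$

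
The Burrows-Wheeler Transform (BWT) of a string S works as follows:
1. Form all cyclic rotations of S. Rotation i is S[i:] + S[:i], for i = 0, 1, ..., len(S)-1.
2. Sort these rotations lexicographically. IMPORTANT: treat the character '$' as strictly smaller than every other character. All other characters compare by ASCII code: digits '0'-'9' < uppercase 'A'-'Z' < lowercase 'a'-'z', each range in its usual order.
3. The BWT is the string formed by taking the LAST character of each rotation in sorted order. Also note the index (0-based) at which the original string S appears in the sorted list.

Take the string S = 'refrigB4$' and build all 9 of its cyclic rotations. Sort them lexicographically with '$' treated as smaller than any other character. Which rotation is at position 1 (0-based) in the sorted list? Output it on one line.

Answer: 4$refrigB

Derivation:
All 9 rotations (rotation i = S[i:]+S[:i]):
  rot[0] = refrigB4$
  rot[1] = efrigB4$r
  rot[2] = frigB4$re
  rot[3] = rigB4$ref
  rot[4] = igB4$refr
  rot[5] = gB4$refri
  rot[6] = B4$refrig
  rot[7] = 4$refrigB
  rot[8] = $refrigB4
Sorted (with $ < everything):
  sorted[0] = $refrigB4
  sorted[1] = 4$refrigB
  sorted[2] = B4$refrig
  sorted[3] = efrigB4$r
  sorted[4] = frigB4$re
  sorted[5] = gB4$refri
  sorted[6] = igB4$refr
  sorted[7] = refrigB4$
  sorted[8] = rigB4$ref
sorted[1] = 4$refrigB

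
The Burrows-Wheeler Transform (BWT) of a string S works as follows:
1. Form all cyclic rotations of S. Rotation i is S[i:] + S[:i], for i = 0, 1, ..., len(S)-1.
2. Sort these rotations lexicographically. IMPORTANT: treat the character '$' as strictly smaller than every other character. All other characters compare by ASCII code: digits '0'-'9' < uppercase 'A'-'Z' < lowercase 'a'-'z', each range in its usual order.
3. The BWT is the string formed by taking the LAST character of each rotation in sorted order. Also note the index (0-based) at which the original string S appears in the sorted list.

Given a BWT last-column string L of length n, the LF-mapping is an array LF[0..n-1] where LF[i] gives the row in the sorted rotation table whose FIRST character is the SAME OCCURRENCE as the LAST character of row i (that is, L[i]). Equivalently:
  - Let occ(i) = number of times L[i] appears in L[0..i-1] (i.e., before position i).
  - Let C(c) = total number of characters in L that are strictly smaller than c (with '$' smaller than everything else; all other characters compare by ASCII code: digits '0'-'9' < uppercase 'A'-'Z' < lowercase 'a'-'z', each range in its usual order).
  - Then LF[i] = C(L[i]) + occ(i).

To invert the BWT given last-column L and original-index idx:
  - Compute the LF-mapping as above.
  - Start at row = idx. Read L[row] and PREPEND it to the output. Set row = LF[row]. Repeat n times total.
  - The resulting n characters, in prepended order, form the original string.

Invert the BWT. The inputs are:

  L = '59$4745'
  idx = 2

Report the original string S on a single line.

Answer: 475945$

Derivation:
LF mapping: 3 6 0 1 5 2 4
Walk LF starting at row 2, prepending L[row]:
  step 1: row=2, L[2]='$', prepend. Next row=LF[2]=0
  step 2: row=0, L[0]='5', prepend. Next row=LF[0]=3
  step 3: row=3, L[3]='4', prepend. Next row=LF[3]=1
  step 4: row=1, L[1]='9', prepend. Next row=LF[1]=6
  step 5: row=6, L[6]='5', prepend. Next row=LF[6]=4
  step 6: row=4, L[4]='7', prepend. Next row=LF[4]=5
  step 7: row=5, L[5]='4', prepend. Next row=LF[5]=2
Reversed output: 475945$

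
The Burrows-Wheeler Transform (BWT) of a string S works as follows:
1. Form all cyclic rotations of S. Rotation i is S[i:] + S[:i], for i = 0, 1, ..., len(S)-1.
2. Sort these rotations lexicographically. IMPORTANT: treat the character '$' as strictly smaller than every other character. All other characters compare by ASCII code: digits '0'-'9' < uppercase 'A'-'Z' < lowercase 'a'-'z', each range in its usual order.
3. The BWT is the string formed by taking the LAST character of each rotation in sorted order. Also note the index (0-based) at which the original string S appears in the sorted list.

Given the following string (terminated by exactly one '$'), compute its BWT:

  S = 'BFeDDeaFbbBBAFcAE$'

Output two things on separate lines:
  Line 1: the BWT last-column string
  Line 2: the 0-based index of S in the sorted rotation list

Answer: EcBBb$eDAaABebFFFD
5

Derivation:
All 18 rotations (rotation i = S[i:]+S[:i]):
  rot[0] = BFeDDeaFbbBBAFcAE$
  rot[1] = FeDDeaFbbBBAFcAE$B
  rot[2] = eDDeaFbbBBAFcAE$BF
  rot[3] = DDeaFbbBBAFcAE$BFe
  rot[4] = DeaFbbBBAFcAE$BFeD
  rot[5] = eaFbbBBAFcAE$BFeDD
  rot[6] = aFbbBBAFcAE$BFeDDe
  rot[7] = FbbBBAFcAE$BFeDDea
  rot[8] = bbBBAFcAE$BFeDDeaF
  rot[9] = bBBAFcAE$BFeDDeaFb
  rot[10] = BBAFcAE$BFeDDeaFbb
  rot[11] = BAFcAE$BFeDDeaFbbB
  rot[12] = AFcAE$BFeDDeaFbbBB
  rot[13] = FcAE$BFeDDeaFbbBBA
  rot[14] = cAE$BFeDDeaFbbBBAF
  rot[15] = AE$BFeDDeaFbbBBAFc
  rot[16] = E$BFeDDeaFbbBBAFcA
  rot[17] = $BFeDDeaFbbBBAFcAE
Sorted (with $ < everything):
  sorted[0] = $BFeDDeaFbbBBAFcAE  (last char: 'E')
  sorted[1] = AE$BFeDDeaFbbBBAFc  (last char: 'c')
  sorted[2] = AFcAE$BFeDDeaFbbBB  (last char: 'B')
  sorted[3] = BAFcAE$BFeDDeaFbbB  (last char: 'B')
  sorted[4] = BBAFcAE$BFeDDeaFbb  (last char: 'b')
  sorted[5] = BFeDDeaFbbBBAFcAE$  (last char: '$')
  sorted[6] = DDeaFbbBBAFcAE$BFe  (last char: 'e')
  sorted[7] = DeaFbbBBAFcAE$BFeD  (last char: 'D')
  sorted[8] = E$BFeDDeaFbbBBAFcA  (last char: 'A')
  sorted[9] = FbbBBAFcAE$BFeDDea  (last char: 'a')
  sorted[10] = FcAE$BFeDDeaFbbBBA  (last char: 'A')
  sorted[11] = FeDDeaFbbBBAFcAE$B  (last char: 'B')
  sorted[12] = aFbbBBAFcAE$BFeDDe  (last char: 'e')
  sorted[13] = bBBAFcAE$BFeDDeaFb  (last char: 'b')
  sorted[14] = bbBBAFcAE$BFeDDeaF  (last char: 'F')
  sorted[15] = cAE$BFeDDeaFbbBBAF  (last char: 'F')
  sorted[16] = eDDeaFbbBBAFcAE$BF  (last char: 'F')
  sorted[17] = eaFbbBBAFcAE$BFeDD  (last char: 'D')
Last column: EcBBb$eDAaABebFFFD
Original string S is at sorted index 5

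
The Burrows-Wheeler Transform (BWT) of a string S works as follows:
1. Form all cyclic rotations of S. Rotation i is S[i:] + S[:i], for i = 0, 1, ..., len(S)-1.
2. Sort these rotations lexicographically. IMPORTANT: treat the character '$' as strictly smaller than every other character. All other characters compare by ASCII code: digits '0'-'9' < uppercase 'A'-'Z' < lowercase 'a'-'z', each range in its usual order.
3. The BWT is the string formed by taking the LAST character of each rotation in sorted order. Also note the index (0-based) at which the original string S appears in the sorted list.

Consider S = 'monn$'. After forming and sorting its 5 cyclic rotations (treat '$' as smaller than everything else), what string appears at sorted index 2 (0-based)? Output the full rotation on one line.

All 5 rotations (rotation i = S[i:]+S[:i]):
  rot[0] = monn$
  rot[1] = onn$m
  rot[2] = nn$mo
  rot[3] = n$mon
  rot[4] = $monn
Sorted (with $ < everything):
  sorted[0] = $monn
  sorted[1] = monn$
  sorted[2] = n$mon
  sorted[3] = nn$mo
  sorted[4] = onn$m
sorted[2] = n$mon

Answer: n$mon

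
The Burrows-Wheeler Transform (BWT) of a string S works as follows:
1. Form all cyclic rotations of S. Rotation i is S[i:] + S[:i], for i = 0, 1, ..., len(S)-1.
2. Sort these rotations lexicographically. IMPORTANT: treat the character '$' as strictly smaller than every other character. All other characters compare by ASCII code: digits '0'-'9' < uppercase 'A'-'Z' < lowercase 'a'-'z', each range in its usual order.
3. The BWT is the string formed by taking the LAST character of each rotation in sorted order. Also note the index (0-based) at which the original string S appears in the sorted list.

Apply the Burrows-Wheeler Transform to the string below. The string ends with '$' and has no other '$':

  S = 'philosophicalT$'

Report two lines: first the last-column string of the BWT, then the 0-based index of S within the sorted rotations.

All 15 rotations (rotation i = S[i:]+S[:i]):
  rot[0] = philosophicalT$
  rot[1] = hilosophicalT$p
  rot[2] = ilosophicalT$ph
  rot[3] = losophicalT$phi
  rot[4] = osophicalT$phil
  rot[5] = sophicalT$philo
  rot[6] = ophicalT$philos
  rot[7] = phicalT$philoso
  rot[8] = hicalT$philosop
  rot[9] = icalT$philosoph
  rot[10] = calT$philosophi
  rot[11] = alT$philosophic
  rot[12] = lT$philosophica
  rot[13] = T$philosophical
  rot[14] = $philosophicalT
Sorted (with $ < everything):
  sorted[0] = $philosophicalT  (last char: 'T')
  sorted[1] = T$philosophical  (last char: 'l')
  sorted[2] = alT$philosophic  (last char: 'c')
  sorted[3] = calT$philosophi  (last char: 'i')
  sorted[4] = hicalT$philosop  (last char: 'p')
  sorted[5] = hilosophicalT$p  (last char: 'p')
  sorted[6] = icalT$philosoph  (last char: 'h')
  sorted[7] = ilosophicalT$ph  (last char: 'h')
  sorted[8] = lT$philosophica  (last char: 'a')
  sorted[9] = losophicalT$phi  (last char: 'i')
  sorted[10] = ophicalT$philos  (last char: 's')
  sorted[11] = osophicalT$phil  (last char: 'l')
  sorted[12] = phicalT$philoso  (last char: 'o')
  sorted[13] = philosophicalT$  (last char: '$')
  sorted[14] = sophicalT$philo  (last char: 'o')
Last column: Tlcipphhaislo$o
Original string S is at sorted index 13

Answer: Tlcipphhaislo$o
13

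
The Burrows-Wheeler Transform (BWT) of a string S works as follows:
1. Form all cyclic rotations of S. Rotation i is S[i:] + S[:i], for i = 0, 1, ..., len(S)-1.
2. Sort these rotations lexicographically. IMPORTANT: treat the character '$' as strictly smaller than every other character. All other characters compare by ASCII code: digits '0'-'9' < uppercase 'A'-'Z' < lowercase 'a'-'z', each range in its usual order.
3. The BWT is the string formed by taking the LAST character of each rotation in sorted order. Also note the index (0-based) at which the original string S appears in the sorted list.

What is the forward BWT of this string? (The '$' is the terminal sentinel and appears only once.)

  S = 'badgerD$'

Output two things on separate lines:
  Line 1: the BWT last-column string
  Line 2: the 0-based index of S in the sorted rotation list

All 8 rotations (rotation i = S[i:]+S[:i]):
  rot[0] = badgerD$
  rot[1] = adgerD$b
  rot[2] = dgerD$ba
  rot[3] = gerD$bad
  rot[4] = erD$badg
  rot[5] = rD$badge
  rot[6] = D$badger
  rot[7] = $badgerD
Sorted (with $ < everything):
  sorted[0] = $badgerD  (last char: 'D')
  sorted[1] = D$badger  (last char: 'r')
  sorted[2] = adgerD$b  (last char: 'b')
  sorted[3] = badgerD$  (last char: '$')
  sorted[4] = dgerD$ba  (last char: 'a')
  sorted[5] = erD$badg  (last char: 'g')
  sorted[6] = gerD$bad  (last char: 'd')
  sorted[7] = rD$badge  (last char: 'e')
Last column: Drb$agde
Original string S is at sorted index 3

Answer: Drb$agde
3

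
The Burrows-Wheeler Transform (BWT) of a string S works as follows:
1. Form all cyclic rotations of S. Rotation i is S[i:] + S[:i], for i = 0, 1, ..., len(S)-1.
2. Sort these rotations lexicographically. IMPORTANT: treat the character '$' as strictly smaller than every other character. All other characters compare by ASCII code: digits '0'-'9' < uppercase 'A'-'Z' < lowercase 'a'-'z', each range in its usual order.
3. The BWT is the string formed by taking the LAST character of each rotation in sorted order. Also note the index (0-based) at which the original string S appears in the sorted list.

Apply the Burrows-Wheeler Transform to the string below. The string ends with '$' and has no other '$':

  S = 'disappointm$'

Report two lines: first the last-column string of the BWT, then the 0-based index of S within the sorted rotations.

All 12 rotations (rotation i = S[i:]+S[:i]):
  rot[0] = disappointm$
  rot[1] = isappointm$d
  rot[2] = sappointm$di
  rot[3] = appointm$dis
  rot[4] = ppointm$disa
  rot[5] = pointm$disap
  rot[6] = ointm$disapp
  rot[7] = intm$disappo
  rot[8] = ntm$disappoi
  rot[9] = tm$disappoin
  rot[10] = m$disappoint
  rot[11] = $disappointm
Sorted (with $ < everything):
  sorted[0] = $disappointm  (last char: 'm')
  sorted[1] = appointm$dis  (last char: 's')
  sorted[2] = disappointm$  (last char: '$')
  sorted[3] = intm$disappo  (last char: 'o')
  sorted[4] = isappointm$d  (last char: 'd')
  sorted[5] = m$disappoint  (last char: 't')
  sorted[6] = ntm$disappoi  (last char: 'i')
  sorted[7] = ointm$disapp  (last char: 'p')
  sorted[8] = pointm$disap  (last char: 'p')
  sorted[9] = ppointm$disa  (last char: 'a')
  sorted[10] = sappointm$di  (last char: 'i')
  sorted[11] = tm$disappoin  (last char: 'n')
Last column: ms$odtippain
Original string S is at sorted index 2

Answer: ms$odtippain
2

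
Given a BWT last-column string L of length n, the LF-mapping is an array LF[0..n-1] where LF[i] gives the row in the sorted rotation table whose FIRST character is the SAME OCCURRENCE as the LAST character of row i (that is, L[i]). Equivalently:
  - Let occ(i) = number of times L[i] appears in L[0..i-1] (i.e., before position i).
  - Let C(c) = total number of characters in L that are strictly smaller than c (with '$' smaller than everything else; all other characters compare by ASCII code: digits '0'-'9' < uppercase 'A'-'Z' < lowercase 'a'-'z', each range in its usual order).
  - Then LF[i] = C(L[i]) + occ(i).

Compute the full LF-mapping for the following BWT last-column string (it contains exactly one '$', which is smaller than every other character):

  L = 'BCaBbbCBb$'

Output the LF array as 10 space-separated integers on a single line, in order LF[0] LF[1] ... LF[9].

Answer: 1 4 6 2 7 8 5 3 9 0

Derivation:
Char counts: '$':1, 'B':3, 'C':2, 'a':1, 'b':3
C (first-col start): C('$')=0, C('B')=1, C('C')=4, C('a')=6, C('b')=7
L[0]='B': occ=0, LF[0]=C('B')+0=1+0=1
L[1]='C': occ=0, LF[1]=C('C')+0=4+0=4
L[2]='a': occ=0, LF[2]=C('a')+0=6+0=6
L[3]='B': occ=1, LF[3]=C('B')+1=1+1=2
L[4]='b': occ=0, LF[4]=C('b')+0=7+0=7
L[5]='b': occ=1, LF[5]=C('b')+1=7+1=8
L[6]='C': occ=1, LF[6]=C('C')+1=4+1=5
L[7]='B': occ=2, LF[7]=C('B')+2=1+2=3
L[8]='b': occ=2, LF[8]=C('b')+2=7+2=9
L[9]='$': occ=0, LF[9]=C('$')+0=0+0=0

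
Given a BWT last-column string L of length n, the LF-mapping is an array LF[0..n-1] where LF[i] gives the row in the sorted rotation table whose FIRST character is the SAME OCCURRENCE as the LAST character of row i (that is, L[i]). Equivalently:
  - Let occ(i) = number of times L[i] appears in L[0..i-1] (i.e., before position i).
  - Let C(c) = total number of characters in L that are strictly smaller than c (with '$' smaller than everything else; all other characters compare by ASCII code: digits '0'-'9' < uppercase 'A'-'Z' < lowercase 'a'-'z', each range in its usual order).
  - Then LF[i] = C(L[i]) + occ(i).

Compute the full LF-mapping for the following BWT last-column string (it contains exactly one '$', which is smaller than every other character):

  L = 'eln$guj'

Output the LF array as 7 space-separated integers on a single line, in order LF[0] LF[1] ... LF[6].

Char counts: '$':1, 'e':1, 'g':1, 'j':1, 'l':1, 'n':1, 'u':1
C (first-col start): C('$')=0, C('e')=1, C('g')=2, C('j')=3, C('l')=4, C('n')=5, C('u')=6
L[0]='e': occ=0, LF[0]=C('e')+0=1+0=1
L[1]='l': occ=0, LF[1]=C('l')+0=4+0=4
L[2]='n': occ=0, LF[2]=C('n')+0=5+0=5
L[3]='$': occ=0, LF[3]=C('$')+0=0+0=0
L[4]='g': occ=0, LF[4]=C('g')+0=2+0=2
L[5]='u': occ=0, LF[5]=C('u')+0=6+0=6
L[6]='j': occ=0, LF[6]=C('j')+0=3+0=3

Answer: 1 4 5 0 2 6 3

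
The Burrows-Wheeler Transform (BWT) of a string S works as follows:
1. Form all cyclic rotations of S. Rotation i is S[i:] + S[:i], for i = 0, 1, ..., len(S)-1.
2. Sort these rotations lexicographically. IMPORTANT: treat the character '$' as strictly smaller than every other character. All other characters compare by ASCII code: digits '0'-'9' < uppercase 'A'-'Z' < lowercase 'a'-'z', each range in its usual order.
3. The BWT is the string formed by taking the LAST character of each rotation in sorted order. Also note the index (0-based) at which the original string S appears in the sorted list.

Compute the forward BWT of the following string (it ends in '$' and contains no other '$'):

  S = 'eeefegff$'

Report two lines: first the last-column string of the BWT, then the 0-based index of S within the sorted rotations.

All 9 rotations (rotation i = S[i:]+S[:i]):
  rot[0] = eeefegff$
  rot[1] = eefegff$e
  rot[2] = efegff$ee
  rot[3] = fegff$eee
  rot[4] = egff$eeef
  rot[5] = gff$eeefe
  rot[6] = ff$eeefeg
  rot[7] = f$eeefegf
  rot[8] = $eeefegff
Sorted (with $ < everything):
  sorted[0] = $eeefegff  (last char: 'f')
  sorted[1] = eeefegff$  (last char: '$')
  sorted[2] = eefegff$e  (last char: 'e')
  sorted[3] = efegff$ee  (last char: 'e')
  sorted[4] = egff$eeef  (last char: 'f')
  sorted[5] = f$eeefegf  (last char: 'f')
  sorted[6] = fegff$eee  (last char: 'e')
  sorted[7] = ff$eeefeg  (last char: 'g')
  sorted[8] = gff$eeefe  (last char: 'e')
Last column: f$eeffege
Original string S is at sorted index 1

Answer: f$eeffege
1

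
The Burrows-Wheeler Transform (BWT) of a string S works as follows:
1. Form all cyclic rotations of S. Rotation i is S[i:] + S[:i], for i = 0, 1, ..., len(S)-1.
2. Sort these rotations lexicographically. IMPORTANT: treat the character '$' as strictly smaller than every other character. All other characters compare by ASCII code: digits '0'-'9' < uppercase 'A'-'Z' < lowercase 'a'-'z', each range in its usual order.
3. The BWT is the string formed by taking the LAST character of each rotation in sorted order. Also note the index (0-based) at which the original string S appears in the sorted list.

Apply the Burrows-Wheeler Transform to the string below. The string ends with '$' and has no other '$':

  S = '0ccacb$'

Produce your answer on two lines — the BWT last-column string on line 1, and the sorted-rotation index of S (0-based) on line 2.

Answer: b$ccca0
1

Derivation:
All 7 rotations (rotation i = S[i:]+S[:i]):
  rot[0] = 0ccacb$
  rot[1] = ccacb$0
  rot[2] = cacb$0c
  rot[3] = acb$0cc
  rot[4] = cb$0cca
  rot[5] = b$0ccac
  rot[6] = $0ccacb
Sorted (with $ < everything):
  sorted[0] = $0ccacb  (last char: 'b')
  sorted[1] = 0ccacb$  (last char: '$')
  sorted[2] = acb$0cc  (last char: 'c')
  sorted[3] = b$0ccac  (last char: 'c')
  sorted[4] = cacb$0c  (last char: 'c')
  sorted[5] = cb$0cca  (last char: 'a')
  sorted[6] = ccacb$0  (last char: '0')
Last column: b$ccca0
Original string S is at sorted index 1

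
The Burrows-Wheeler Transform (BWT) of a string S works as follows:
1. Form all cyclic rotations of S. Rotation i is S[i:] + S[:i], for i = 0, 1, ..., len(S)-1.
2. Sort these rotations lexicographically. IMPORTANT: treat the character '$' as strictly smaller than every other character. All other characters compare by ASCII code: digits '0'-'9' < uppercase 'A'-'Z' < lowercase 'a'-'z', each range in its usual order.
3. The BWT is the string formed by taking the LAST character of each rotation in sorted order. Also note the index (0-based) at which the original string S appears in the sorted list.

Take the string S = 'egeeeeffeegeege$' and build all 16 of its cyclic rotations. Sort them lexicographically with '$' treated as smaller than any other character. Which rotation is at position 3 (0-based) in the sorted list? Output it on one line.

All 16 rotations (rotation i = S[i:]+S[:i]):
  rot[0] = egeeeeffeegeege$
  rot[1] = geeeeffeegeege$e
  rot[2] = eeeeffeegeege$eg
  rot[3] = eeeffeegeege$ege
  rot[4] = eeffeegeege$egee
  rot[5] = effeegeege$egeee
  rot[6] = ffeegeege$egeeee
  rot[7] = feegeege$egeeeef
  rot[8] = eegeege$egeeeeff
  rot[9] = egeege$egeeeeffe
  rot[10] = geege$egeeeeffee
  rot[11] = eege$egeeeeffeeg
  rot[12] = ege$egeeeeffeege
  rot[13] = ge$egeeeeffeegee
  rot[14] = e$egeeeeffeegeeg
  rot[15] = $egeeeeffeegeege
Sorted (with $ < everything):
  sorted[0] = $egeeeeffeegeege
  sorted[1] = e$egeeeeffeegeeg
  sorted[2] = eeeeffeegeege$eg
  sorted[3] = eeeffeegeege$ege
  sorted[4] = eeffeegeege$egee
  sorted[5] = eege$egeeeeffeeg
  sorted[6] = eegeege$egeeeeff
  sorted[7] = effeegeege$egeee
  sorted[8] = ege$egeeeeffeege
  sorted[9] = egeeeeffeegeege$
  sorted[10] = egeege$egeeeeffe
  sorted[11] = feegeege$egeeeef
  sorted[12] = ffeegeege$egeeee
  sorted[13] = ge$egeeeeffeegee
  sorted[14] = geeeeffeegeege$e
  sorted[15] = geege$egeeeeffee
sorted[3] = eeeffeegeege$ege

Answer: eeeffeegeege$ege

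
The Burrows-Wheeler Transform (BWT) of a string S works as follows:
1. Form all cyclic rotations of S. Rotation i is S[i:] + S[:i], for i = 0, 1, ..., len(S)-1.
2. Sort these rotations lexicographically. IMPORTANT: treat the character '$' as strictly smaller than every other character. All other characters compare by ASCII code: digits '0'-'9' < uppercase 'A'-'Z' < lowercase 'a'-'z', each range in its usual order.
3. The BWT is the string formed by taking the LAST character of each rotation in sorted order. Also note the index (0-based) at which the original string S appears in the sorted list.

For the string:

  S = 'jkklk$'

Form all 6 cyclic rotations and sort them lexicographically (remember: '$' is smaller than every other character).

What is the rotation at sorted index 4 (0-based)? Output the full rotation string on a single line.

All 6 rotations (rotation i = S[i:]+S[:i]):
  rot[0] = jkklk$
  rot[1] = kklk$j
  rot[2] = klk$jk
  rot[3] = lk$jkk
  rot[4] = k$jkkl
  rot[5] = $jkklk
Sorted (with $ < everything):
  sorted[0] = $jkklk
  sorted[1] = jkklk$
  sorted[2] = k$jkkl
  sorted[3] = kklk$j
  sorted[4] = klk$jk
  sorted[5] = lk$jkk
sorted[4] = klk$jk

Answer: klk$jk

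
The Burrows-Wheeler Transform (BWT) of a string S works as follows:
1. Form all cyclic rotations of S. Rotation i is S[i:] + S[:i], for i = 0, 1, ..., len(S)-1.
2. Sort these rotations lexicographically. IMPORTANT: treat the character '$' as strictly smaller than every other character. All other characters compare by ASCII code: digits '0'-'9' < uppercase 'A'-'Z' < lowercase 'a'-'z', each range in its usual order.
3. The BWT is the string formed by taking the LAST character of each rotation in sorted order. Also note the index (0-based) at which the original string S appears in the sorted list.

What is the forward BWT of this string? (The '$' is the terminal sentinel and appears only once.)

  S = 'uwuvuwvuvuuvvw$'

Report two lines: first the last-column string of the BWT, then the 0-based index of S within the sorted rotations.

All 15 rotations (rotation i = S[i:]+S[:i]):
  rot[0] = uwuvuwvuvuuvvw$
  rot[1] = wuvuwvuvuuvvw$u
  rot[2] = uvuwvuvuuvvw$uw
  rot[3] = vuwvuvuuvvw$uwu
  rot[4] = uwvuvuuvvw$uwuv
  rot[5] = wvuvuuvvw$uwuvu
  rot[6] = vuvuuvvw$uwuvuw
  rot[7] = uvuuvvw$uwuvuwv
  rot[8] = vuuvvw$uwuvuwvu
  rot[9] = uuvvw$uwuvuwvuv
  rot[10] = uvvw$uwuvuwvuvu
  rot[11] = vvw$uwuvuwvuvuu
  rot[12] = vw$uwuvuwvuvuuv
  rot[13] = w$uwuvuwvuvuuvv
  rot[14] = $uwuvuwvuvuuvvw
Sorted (with $ < everything):
  sorted[0] = $uwuvuwvuvuuvvw  (last char: 'w')
  sorted[1] = uuvvw$uwuvuwvuv  (last char: 'v')
  sorted[2] = uvuuvvw$uwuvuwv  (last char: 'v')
  sorted[3] = uvuwvuvuuvvw$uw  (last char: 'w')
  sorted[4] = uvvw$uwuvuwvuvu  (last char: 'u')
  sorted[5] = uwuvuwvuvuuvvw$  (last char: '$')
  sorted[6] = uwvuvuuvvw$uwuv  (last char: 'v')
  sorted[7] = vuuvvw$uwuvuwvu  (last char: 'u')
  sorted[8] = vuvuuvvw$uwuvuw  (last char: 'w')
  sorted[9] = vuwvuvuuvvw$uwu  (last char: 'u')
  sorted[10] = vvw$uwuvuwvuvuu  (last char: 'u')
  sorted[11] = vw$uwuvuwvuvuuv  (last char: 'v')
  sorted[12] = w$uwuvuwvuvuuvv  (last char: 'v')
  sorted[13] = wuvuwvuvuuvvw$u  (last char: 'u')
  sorted[14] = wvuvuuvvw$uwuvu  (last char: 'u')
Last column: wvvwu$vuwuuvvuu
Original string S is at sorted index 5

Answer: wvvwu$vuwuuvvuu
5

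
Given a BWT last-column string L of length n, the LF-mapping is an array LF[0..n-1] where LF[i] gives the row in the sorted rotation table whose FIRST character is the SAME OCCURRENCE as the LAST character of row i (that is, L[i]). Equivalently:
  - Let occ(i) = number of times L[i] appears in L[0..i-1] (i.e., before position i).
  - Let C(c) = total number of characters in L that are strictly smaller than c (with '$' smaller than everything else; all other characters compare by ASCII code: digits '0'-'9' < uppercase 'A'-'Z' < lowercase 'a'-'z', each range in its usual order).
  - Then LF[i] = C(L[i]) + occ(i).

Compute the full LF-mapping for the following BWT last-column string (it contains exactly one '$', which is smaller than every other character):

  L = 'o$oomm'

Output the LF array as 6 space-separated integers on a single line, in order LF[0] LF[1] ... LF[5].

Answer: 3 0 4 5 1 2

Derivation:
Char counts: '$':1, 'm':2, 'o':3
C (first-col start): C('$')=0, C('m')=1, C('o')=3
L[0]='o': occ=0, LF[0]=C('o')+0=3+0=3
L[1]='$': occ=0, LF[1]=C('$')+0=0+0=0
L[2]='o': occ=1, LF[2]=C('o')+1=3+1=4
L[3]='o': occ=2, LF[3]=C('o')+2=3+2=5
L[4]='m': occ=0, LF[4]=C('m')+0=1+0=1
L[5]='m': occ=1, LF[5]=C('m')+1=1+1=2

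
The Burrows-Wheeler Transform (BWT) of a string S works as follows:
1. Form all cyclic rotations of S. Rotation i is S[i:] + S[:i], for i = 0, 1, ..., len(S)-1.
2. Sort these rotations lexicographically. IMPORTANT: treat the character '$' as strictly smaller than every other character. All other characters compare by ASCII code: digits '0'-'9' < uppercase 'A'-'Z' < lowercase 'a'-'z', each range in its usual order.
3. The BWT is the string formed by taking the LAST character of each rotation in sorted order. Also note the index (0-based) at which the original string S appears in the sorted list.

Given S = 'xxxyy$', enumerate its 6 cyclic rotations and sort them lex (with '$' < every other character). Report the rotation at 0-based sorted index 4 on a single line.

Answer: y$xxxy

Derivation:
All 6 rotations (rotation i = S[i:]+S[:i]):
  rot[0] = xxxyy$
  rot[1] = xxyy$x
  rot[2] = xyy$xx
  rot[3] = yy$xxx
  rot[4] = y$xxxy
  rot[5] = $xxxyy
Sorted (with $ < everything):
  sorted[0] = $xxxyy
  sorted[1] = xxxyy$
  sorted[2] = xxyy$x
  sorted[3] = xyy$xx
  sorted[4] = y$xxxy
  sorted[5] = yy$xxx
sorted[4] = y$xxxy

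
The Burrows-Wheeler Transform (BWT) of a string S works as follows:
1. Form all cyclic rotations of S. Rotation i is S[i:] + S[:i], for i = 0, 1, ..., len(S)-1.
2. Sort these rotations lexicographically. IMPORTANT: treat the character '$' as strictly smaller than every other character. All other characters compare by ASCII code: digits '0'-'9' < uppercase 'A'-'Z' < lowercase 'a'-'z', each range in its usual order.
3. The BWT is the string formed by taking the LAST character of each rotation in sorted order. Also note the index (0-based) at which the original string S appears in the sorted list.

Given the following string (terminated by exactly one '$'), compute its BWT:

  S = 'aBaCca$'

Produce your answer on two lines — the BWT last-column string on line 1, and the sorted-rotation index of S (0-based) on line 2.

Answer: aaac$BC
4

Derivation:
All 7 rotations (rotation i = S[i:]+S[:i]):
  rot[0] = aBaCca$
  rot[1] = BaCca$a
  rot[2] = aCca$aB
  rot[3] = Cca$aBa
  rot[4] = ca$aBaC
  rot[5] = a$aBaCc
  rot[6] = $aBaCca
Sorted (with $ < everything):
  sorted[0] = $aBaCca  (last char: 'a')
  sorted[1] = BaCca$a  (last char: 'a')
  sorted[2] = Cca$aBa  (last char: 'a')
  sorted[3] = a$aBaCc  (last char: 'c')
  sorted[4] = aBaCca$  (last char: '$')
  sorted[5] = aCca$aB  (last char: 'B')
  sorted[6] = ca$aBaC  (last char: 'C')
Last column: aaac$BC
Original string S is at sorted index 4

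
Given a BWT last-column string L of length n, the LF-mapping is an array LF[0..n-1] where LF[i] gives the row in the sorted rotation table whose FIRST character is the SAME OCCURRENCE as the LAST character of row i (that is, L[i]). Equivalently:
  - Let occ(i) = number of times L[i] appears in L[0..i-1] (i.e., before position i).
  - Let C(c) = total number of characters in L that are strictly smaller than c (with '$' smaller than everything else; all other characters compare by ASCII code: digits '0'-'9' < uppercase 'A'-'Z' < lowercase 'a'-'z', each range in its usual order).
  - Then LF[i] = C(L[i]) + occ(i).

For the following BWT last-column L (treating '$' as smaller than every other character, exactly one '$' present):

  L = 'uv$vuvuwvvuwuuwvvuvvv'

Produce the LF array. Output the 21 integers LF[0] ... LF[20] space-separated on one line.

Char counts: '$':1, 'u':7, 'v':10, 'w':3
C (first-col start): C('$')=0, C('u')=1, C('v')=8, C('w')=18
L[0]='u': occ=0, LF[0]=C('u')+0=1+0=1
L[1]='v': occ=0, LF[1]=C('v')+0=8+0=8
L[2]='$': occ=0, LF[2]=C('$')+0=0+0=0
L[3]='v': occ=1, LF[3]=C('v')+1=8+1=9
L[4]='u': occ=1, LF[4]=C('u')+1=1+1=2
L[5]='v': occ=2, LF[5]=C('v')+2=8+2=10
L[6]='u': occ=2, LF[6]=C('u')+2=1+2=3
L[7]='w': occ=0, LF[7]=C('w')+0=18+0=18
L[8]='v': occ=3, LF[8]=C('v')+3=8+3=11
L[9]='v': occ=4, LF[9]=C('v')+4=8+4=12
L[10]='u': occ=3, LF[10]=C('u')+3=1+3=4
L[11]='w': occ=1, LF[11]=C('w')+1=18+1=19
L[12]='u': occ=4, LF[12]=C('u')+4=1+4=5
L[13]='u': occ=5, LF[13]=C('u')+5=1+5=6
L[14]='w': occ=2, LF[14]=C('w')+2=18+2=20
L[15]='v': occ=5, LF[15]=C('v')+5=8+5=13
L[16]='v': occ=6, LF[16]=C('v')+6=8+6=14
L[17]='u': occ=6, LF[17]=C('u')+6=1+6=7
L[18]='v': occ=7, LF[18]=C('v')+7=8+7=15
L[19]='v': occ=8, LF[19]=C('v')+8=8+8=16
L[20]='v': occ=9, LF[20]=C('v')+9=8+9=17

Answer: 1 8 0 9 2 10 3 18 11 12 4 19 5 6 20 13 14 7 15 16 17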